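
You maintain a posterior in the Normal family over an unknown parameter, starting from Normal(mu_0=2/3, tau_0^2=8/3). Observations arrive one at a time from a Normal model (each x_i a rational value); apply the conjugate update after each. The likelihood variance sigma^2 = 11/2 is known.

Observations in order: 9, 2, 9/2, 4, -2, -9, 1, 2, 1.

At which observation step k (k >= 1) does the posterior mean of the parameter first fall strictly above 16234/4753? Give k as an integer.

k = 4

obs 1: x=9 → posterior Normal(166/49, 88/49)
obs 2: x=2 → posterior Normal(198/65, 88/65)
obs 3: x=9/2 → posterior Normal(10/3, 88/81)
obs 4: x=4 → posterior Normal(334/97, 88/97)
obs 5: x=-2 → posterior Normal(302/113, 88/113)
obs 6: x=-9 → posterior Normal(158/129, 88/129)
obs 7: x=1 → posterior Normal(6/5, 88/145)
obs 8: x=2 → posterior Normal(206/161, 88/161)
obs 9: x=1 → posterior Normal(74/59, 88/177)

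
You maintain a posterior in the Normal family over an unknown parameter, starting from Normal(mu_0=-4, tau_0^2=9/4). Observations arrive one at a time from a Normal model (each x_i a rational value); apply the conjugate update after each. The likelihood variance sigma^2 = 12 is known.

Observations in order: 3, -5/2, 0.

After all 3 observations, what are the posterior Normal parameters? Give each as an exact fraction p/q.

mu_0=-5/2, tau_0^2=36/25

obs 1: x=3 → posterior Normal(-55/19, 36/19)
obs 2: x=-5/2 → posterior Normal(-125/44, 18/11)
obs 3: x=0 → posterior Normal(-5/2, 36/25)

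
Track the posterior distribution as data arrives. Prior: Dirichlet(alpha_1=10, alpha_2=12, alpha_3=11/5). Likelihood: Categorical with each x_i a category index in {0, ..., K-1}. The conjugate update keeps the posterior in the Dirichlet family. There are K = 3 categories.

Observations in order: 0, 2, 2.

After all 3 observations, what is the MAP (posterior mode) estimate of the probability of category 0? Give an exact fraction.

50/121

obs 1: x=0 → posterior Dirichlet(11, 12, 11/5)
obs 2: x=2 → posterior Dirichlet(11, 12, 16/5)
obs 3: x=2 → posterior Dirichlet(11, 12, 21/5)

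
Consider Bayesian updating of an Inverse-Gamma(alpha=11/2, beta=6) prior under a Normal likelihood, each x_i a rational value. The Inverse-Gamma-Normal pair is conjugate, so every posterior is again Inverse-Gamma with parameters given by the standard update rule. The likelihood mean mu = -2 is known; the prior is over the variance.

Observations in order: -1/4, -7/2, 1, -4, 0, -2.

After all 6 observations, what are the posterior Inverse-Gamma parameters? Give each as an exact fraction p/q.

obs 1: x=-1/4 → posterior Inverse-Gamma(6, 241/32)
obs 2: x=-7/2 → posterior Inverse-Gamma(13/2, 277/32)
obs 3: x=1 → posterior Inverse-Gamma(7, 421/32)
obs 4: x=-4 → posterior Inverse-Gamma(15/2, 485/32)
obs 5: x=0 → posterior Inverse-Gamma(8, 549/32)
obs 6: x=-2 → posterior Inverse-Gamma(17/2, 549/32)

alpha=17/2, beta=549/32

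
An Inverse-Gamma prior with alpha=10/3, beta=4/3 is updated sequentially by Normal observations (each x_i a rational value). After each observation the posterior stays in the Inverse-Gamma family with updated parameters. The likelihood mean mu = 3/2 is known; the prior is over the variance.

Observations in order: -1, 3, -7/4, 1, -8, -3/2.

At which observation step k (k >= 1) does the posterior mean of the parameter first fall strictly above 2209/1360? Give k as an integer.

k = 2

obs 1: x=-1 → posterior Inverse-Gamma(23/6, 107/24)
obs 2: x=3 → posterior Inverse-Gamma(13/3, 67/12)
obs 3: x=-7/4 → posterior Inverse-Gamma(29/6, 1043/96)
obs 4: x=1 → posterior Inverse-Gamma(16/3, 1055/96)
obs 5: x=-8 → posterior Inverse-Gamma(35/6, 5387/96)
obs 6: x=-3/2 → posterior Inverse-Gamma(19/3, 5819/96)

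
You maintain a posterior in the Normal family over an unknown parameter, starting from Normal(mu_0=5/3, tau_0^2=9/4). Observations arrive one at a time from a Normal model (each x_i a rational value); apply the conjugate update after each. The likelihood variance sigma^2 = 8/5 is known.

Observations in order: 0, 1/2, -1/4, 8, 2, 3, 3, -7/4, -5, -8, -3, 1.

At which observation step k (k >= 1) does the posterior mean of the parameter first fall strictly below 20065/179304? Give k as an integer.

k = 11

obs 1: x=0 → posterior Normal(160/231, 72/77)
obs 2: x=1/2 → posterior Normal(455/732, 36/61)
obs 3: x=-1/4 → posterior Normal(775/2004, 72/167)
obs 4: x=8 → posterior Normal(5095/2544, 18/53)
obs 5: x=2 → posterior Normal(6175/3084, 72/257)
obs 6: x=3 → posterior Normal(7795/3624, 36/151)
obs 7: x=3 → posterior Normal(9415/4164, 72/347)
obs 8: x=-7/4 → posterior Normal(605/336, 9/49)
obs 9: x=-5 → posterior Normal(2885/2622, 72/437)
obs 10: x=-8 → posterior Normal(725/2892, 36/241)
obs 11: x=-3 → posterior Normal(-5/186, 72/527)
obs 12: x=1 → posterior Normal(185/3432, 18/143)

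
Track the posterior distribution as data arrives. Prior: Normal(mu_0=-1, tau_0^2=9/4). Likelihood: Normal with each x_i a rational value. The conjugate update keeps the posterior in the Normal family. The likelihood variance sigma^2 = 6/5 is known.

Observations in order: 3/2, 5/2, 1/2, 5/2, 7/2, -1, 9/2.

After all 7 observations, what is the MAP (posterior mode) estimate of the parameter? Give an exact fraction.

obs 1: x=3/2 → posterior Normal(29/46, 18/23)
obs 2: x=5/2 → posterior Normal(26/19, 9/19)
obs 3: x=1/2 → posterior Normal(119/106, 18/53)
obs 4: x=5/2 → posterior Normal(97/68, 9/34)
obs 5: x=7/2 → posterior Normal(299/166, 18/83)
obs 6: x=-1 → posterior Normal(269/196, 9/49)
obs 7: x=9/2 → posterior Normal(202/113, 18/113)

202/113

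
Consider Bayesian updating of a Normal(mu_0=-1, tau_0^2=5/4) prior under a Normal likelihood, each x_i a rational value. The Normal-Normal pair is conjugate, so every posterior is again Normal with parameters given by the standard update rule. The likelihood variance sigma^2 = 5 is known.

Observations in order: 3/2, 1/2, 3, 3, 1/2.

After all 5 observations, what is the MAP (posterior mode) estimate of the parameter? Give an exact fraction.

1/2

obs 1: x=3/2 → posterior Normal(-1/2, 1)
obs 2: x=1/2 → posterior Normal(-1/3, 5/6)
obs 3: x=3 → posterior Normal(1/7, 5/7)
obs 4: x=3 → posterior Normal(1/2, 5/8)
obs 5: x=1/2 → posterior Normal(1/2, 5/9)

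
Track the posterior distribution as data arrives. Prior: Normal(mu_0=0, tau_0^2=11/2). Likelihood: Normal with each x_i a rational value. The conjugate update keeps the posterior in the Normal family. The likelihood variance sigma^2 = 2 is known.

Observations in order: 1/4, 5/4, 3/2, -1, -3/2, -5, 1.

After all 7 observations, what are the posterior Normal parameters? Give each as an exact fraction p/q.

obs 1: x=1/4 → posterior Normal(11/60, 22/15)
obs 2: x=5/4 → posterior Normal(33/52, 11/13)
obs 3: x=3/2 → posterior Normal(33/37, 22/37)
obs 4: x=-1 → posterior Normal(11/24, 11/24)
obs 5: x=-3/2 → posterior Normal(11/118, 22/59)
obs 6: x=-5 → posterior Normal(-99/140, 11/35)
obs 7: x=1 → posterior Normal(-77/162, 22/81)

mu_0=-77/162, tau_0^2=22/81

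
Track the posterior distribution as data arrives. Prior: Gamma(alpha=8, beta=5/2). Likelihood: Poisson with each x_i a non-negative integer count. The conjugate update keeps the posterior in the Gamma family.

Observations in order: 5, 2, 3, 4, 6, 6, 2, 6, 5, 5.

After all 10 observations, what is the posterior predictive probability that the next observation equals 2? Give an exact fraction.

27176258184863856696434049073991985612241961689505842514336109161376953125000/196627050475552913618075908526912116283103450944214766927315415537966391196809

obs 1: x=5 → posterior Gamma(13, 7/2)
obs 2: x=2 → posterior Gamma(15, 9/2)
obs 3: x=3 → posterior Gamma(18, 11/2)
obs 4: x=4 → posterior Gamma(22, 13/2)
obs 5: x=6 → posterior Gamma(28, 15/2)
obs 6: x=6 → posterior Gamma(34, 17/2)
obs 7: x=2 → posterior Gamma(36, 19/2)
obs 8: x=6 → posterior Gamma(42, 21/2)
obs 9: x=5 → posterior Gamma(47, 23/2)
obs 10: x=5 → posterior Gamma(52, 25/2)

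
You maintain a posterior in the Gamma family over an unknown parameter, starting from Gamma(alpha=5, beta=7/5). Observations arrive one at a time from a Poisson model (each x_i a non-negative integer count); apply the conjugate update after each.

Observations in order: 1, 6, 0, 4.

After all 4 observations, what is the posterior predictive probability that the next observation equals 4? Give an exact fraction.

obs 1: x=1 → posterior Gamma(6, 12/5)
obs 2: x=6 → posterior Gamma(12, 17/5)
obs 3: x=0 → posterior Gamma(12, 22/5)
obs 4: x=4 → posterior Gamma(16, 27/5)

48308552088430913785998005625/316912650057057350374175801344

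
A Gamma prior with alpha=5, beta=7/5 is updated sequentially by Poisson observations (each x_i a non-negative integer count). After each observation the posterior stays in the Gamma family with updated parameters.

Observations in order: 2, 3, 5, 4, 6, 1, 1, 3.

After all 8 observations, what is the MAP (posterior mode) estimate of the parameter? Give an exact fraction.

obs 1: x=2 → posterior Gamma(7, 12/5)
obs 2: x=3 → posterior Gamma(10, 17/5)
obs 3: x=5 → posterior Gamma(15, 22/5)
obs 4: x=4 → posterior Gamma(19, 27/5)
obs 5: x=6 → posterior Gamma(25, 32/5)
obs 6: x=1 → posterior Gamma(26, 37/5)
obs 7: x=1 → posterior Gamma(27, 42/5)
obs 8: x=3 → posterior Gamma(30, 47/5)

145/47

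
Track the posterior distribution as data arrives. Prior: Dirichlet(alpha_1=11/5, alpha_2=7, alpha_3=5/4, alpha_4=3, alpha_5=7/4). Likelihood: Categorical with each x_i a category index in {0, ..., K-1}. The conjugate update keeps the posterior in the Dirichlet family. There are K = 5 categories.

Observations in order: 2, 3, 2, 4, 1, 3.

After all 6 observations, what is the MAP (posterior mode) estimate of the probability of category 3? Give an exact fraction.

20/81

obs 1: x=2 → posterior Dirichlet(11/5, 7, 9/4, 3, 7/4)
obs 2: x=3 → posterior Dirichlet(11/5, 7, 9/4, 4, 7/4)
obs 3: x=2 → posterior Dirichlet(11/5, 7, 13/4, 4, 7/4)
obs 4: x=4 → posterior Dirichlet(11/5, 7, 13/4, 4, 11/4)
obs 5: x=1 → posterior Dirichlet(11/5, 8, 13/4, 4, 11/4)
obs 6: x=3 → posterior Dirichlet(11/5, 8, 13/4, 5, 11/4)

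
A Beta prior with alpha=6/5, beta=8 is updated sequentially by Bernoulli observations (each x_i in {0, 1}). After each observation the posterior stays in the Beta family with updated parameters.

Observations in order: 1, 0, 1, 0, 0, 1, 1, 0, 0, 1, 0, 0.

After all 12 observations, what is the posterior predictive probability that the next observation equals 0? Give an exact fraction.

75/106

obs 1: x=1 → posterior Beta(11/5, 8)
obs 2: x=0 → posterior Beta(11/5, 9)
obs 3: x=1 → posterior Beta(16/5, 9)
obs 4: x=0 → posterior Beta(16/5, 10)
obs 5: x=0 → posterior Beta(16/5, 11)
obs 6: x=1 → posterior Beta(21/5, 11)
obs 7: x=1 → posterior Beta(26/5, 11)
obs 8: x=0 → posterior Beta(26/5, 12)
obs 9: x=0 → posterior Beta(26/5, 13)
obs 10: x=1 → posterior Beta(31/5, 13)
obs 11: x=0 → posterior Beta(31/5, 14)
obs 12: x=0 → posterior Beta(31/5, 15)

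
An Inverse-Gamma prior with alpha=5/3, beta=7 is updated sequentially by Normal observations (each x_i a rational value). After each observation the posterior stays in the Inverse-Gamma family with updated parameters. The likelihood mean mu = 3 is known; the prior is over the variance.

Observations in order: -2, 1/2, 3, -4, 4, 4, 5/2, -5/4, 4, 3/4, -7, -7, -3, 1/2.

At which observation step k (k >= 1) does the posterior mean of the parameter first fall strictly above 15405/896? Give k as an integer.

k = 4

obs 1: x=-2 → posterior Inverse-Gamma(13/6, 39/2)
obs 2: x=1/2 → posterior Inverse-Gamma(8/3, 181/8)
obs 3: x=3 → posterior Inverse-Gamma(19/6, 181/8)
obs 4: x=-4 → posterior Inverse-Gamma(11/3, 377/8)
obs 5: x=4 → posterior Inverse-Gamma(25/6, 381/8)
obs 6: x=4 → posterior Inverse-Gamma(14/3, 385/8)
obs 7: x=5/2 → posterior Inverse-Gamma(31/6, 193/4)
obs 8: x=-5/4 → posterior Inverse-Gamma(17/3, 1833/32)
obs 9: x=4 → posterior Inverse-Gamma(37/6, 1849/32)
obs 10: x=3/4 → posterior Inverse-Gamma(20/3, 965/16)
obs 11: x=-7 → posterior Inverse-Gamma(43/6, 1765/16)
obs 12: x=-7 → posterior Inverse-Gamma(23/3, 2565/16)
obs 13: x=-3 → posterior Inverse-Gamma(49/6, 2853/16)
obs 14: x=1/2 → posterior Inverse-Gamma(26/3, 2903/16)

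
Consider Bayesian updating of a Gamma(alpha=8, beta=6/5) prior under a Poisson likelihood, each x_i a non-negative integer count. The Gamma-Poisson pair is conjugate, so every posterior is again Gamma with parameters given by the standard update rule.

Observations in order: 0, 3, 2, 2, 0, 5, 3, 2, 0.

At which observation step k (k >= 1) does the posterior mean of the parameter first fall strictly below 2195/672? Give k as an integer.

k = 3

obs 1: x=0 → posterior Gamma(8, 11/5)
obs 2: x=3 → posterior Gamma(11, 16/5)
obs 3: x=2 → posterior Gamma(13, 21/5)
obs 4: x=2 → posterior Gamma(15, 26/5)
obs 5: x=0 → posterior Gamma(15, 31/5)
obs 6: x=5 → posterior Gamma(20, 36/5)
obs 7: x=3 → posterior Gamma(23, 41/5)
obs 8: x=2 → posterior Gamma(25, 46/5)
obs 9: x=0 → posterior Gamma(25, 51/5)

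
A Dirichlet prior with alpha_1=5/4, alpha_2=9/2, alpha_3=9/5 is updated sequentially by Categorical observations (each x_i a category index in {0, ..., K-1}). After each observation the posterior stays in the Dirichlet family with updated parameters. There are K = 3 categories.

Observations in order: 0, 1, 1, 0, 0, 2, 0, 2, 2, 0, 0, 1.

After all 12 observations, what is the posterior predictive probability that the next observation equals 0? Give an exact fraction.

145/391

obs 1: x=0 → posterior Dirichlet(9/4, 9/2, 9/5)
obs 2: x=1 → posterior Dirichlet(9/4, 11/2, 9/5)
obs 3: x=1 → posterior Dirichlet(9/4, 13/2, 9/5)
obs 4: x=0 → posterior Dirichlet(13/4, 13/2, 9/5)
obs 5: x=0 → posterior Dirichlet(17/4, 13/2, 9/5)
obs 6: x=2 → posterior Dirichlet(17/4, 13/2, 14/5)
obs 7: x=0 → posterior Dirichlet(21/4, 13/2, 14/5)
obs 8: x=2 → posterior Dirichlet(21/4, 13/2, 19/5)
obs 9: x=2 → posterior Dirichlet(21/4, 13/2, 24/5)
obs 10: x=0 → posterior Dirichlet(25/4, 13/2, 24/5)
obs 11: x=0 → posterior Dirichlet(29/4, 13/2, 24/5)
obs 12: x=1 → posterior Dirichlet(29/4, 15/2, 24/5)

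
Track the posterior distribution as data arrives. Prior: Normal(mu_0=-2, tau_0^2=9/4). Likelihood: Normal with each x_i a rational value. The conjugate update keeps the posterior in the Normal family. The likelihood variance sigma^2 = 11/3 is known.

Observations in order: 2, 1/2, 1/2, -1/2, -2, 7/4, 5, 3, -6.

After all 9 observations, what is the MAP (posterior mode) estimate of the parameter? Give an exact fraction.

107/1148

obs 1: x=2 → posterior Normal(-34/71, 99/71)
obs 2: x=1/2 → posterior Normal(-41/196, 99/98)
obs 3: x=1/2 → posterior Normal(-7/125, 99/125)
obs 4: x=-1/2 → posterior Normal(-41/304, 99/152)
obs 5: x=-2 → posterior Normal(-149/358, 99/179)
obs 6: x=7/4 → posterior Normal(-109/824, 99/206)
obs 7: x=5 → posterior Normal(431/932, 99/233)
obs 8: x=3 → posterior Normal(151/208, 99/260)
obs 9: x=-6 → posterior Normal(107/1148, 99/287)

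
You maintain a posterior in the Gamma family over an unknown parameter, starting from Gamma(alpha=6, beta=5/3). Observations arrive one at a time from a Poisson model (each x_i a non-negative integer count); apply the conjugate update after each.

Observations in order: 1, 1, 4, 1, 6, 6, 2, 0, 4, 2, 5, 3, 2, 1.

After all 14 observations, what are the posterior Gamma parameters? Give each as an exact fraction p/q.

alpha=44, beta=47/3

obs 1: x=1 → posterior Gamma(7, 8/3)
obs 2: x=1 → posterior Gamma(8, 11/3)
obs 3: x=4 → posterior Gamma(12, 14/3)
obs 4: x=1 → posterior Gamma(13, 17/3)
obs 5: x=6 → posterior Gamma(19, 20/3)
obs 6: x=6 → posterior Gamma(25, 23/3)
obs 7: x=2 → posterior Gamma(27, 26/3)
obs 8: x=0 → posterior Gamma(27, 29/3)
obs 9: x=4 → posterior Gamma(31, 32/3)
obs 10: x=2 → posterior Gamma(33, 35/3)
obs 11: x=5 → posterior Gamma(38, 38/3)
obs 12: x=3 → posterior Gamma(41, 41/3)
obs 13: x=2 → posterior Gamma(43, 44/3)
obs 14: x=1 → posterior Gamma(44, 47/3)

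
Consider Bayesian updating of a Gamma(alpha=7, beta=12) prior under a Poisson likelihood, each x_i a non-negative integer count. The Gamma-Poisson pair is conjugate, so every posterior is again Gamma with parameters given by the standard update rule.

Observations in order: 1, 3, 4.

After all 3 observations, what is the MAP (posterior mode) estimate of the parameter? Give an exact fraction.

14/15

obs 1: x=1 → posterior Gamma(8, 13)
obs 2: x=3 → posterior Gamma(11, 14)
obs 3: x=4 → posterior Gamma(15, 15)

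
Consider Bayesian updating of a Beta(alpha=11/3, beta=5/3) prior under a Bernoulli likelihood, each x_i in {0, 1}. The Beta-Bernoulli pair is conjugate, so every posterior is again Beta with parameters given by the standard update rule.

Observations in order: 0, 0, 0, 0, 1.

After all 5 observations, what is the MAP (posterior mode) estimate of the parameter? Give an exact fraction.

obs 1: x=0 → posterior Beta(11/3, 8/3)
obs 2: x=0 → posterior Beta(11/3, 11/3)
obs 3: x=0 → posterior Beta(11/3, 14/3)
obs 4: x=0 → posterior Beta(11/3, 17/3)
obs 5: x=1 → posterior Beta(14/3, 17/3)

11/25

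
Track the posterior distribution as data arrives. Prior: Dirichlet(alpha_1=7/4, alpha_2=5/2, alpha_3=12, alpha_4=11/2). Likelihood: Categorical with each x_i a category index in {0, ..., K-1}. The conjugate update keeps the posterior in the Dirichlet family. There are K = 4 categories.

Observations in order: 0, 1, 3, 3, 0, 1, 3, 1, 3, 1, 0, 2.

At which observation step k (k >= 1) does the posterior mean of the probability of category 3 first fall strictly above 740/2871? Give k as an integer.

obs 1: x=0 → posterior Dirichlet(11/4, 5/2, 12, 11/2)
obs 2: x=1 → posterior Dirichlet(11/4, 7/2, 12, 11/2)
obs 3: x=3 → posterior Dirichlet(11/4, 7/2, 12, 13/2)
obs 4: x=3 → posterior Dirichlet(11/4, 7/2, 12, 15/2)
obs 5: x=0 → posterior Dirichlet(15/4, 7/2, 12, 15/2)
obs 6: x=1 → posterior Dirichlet(15/4, 9/2, 12, 15/2)
obs 7: x=3 → posterior Dirichlet(15/4, 9/2, 12, 17/2)
obs 8: x=1 → posterior Dirichlet(15/4, 11/2, 12, 17/2)
obs 9: x=3 → posterior Dirichlet(15/4, 11/2, 12, 19/2)
obs 10: x=1 → posterior Dirichlet(15/4, 13/2, 12, 19/2)
obs 11: x=0 → posterior Dirichlet(19/4, 13/2, 12, 19/2)
obs 12: x=2 → posterior Dirichlet(19/4, 13/2, 13, 19/2)

k = 3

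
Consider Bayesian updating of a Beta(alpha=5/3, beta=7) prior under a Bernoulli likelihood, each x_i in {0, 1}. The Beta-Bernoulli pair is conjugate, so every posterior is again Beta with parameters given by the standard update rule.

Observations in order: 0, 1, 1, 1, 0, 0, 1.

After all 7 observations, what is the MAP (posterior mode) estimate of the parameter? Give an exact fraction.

14/41

obs 1: x=0 → posterior Beta(5/3, 8)
obs 2: x=1 → posterior Beta(8/3, 8)
obs 3: x=1 → posterior Beta(11/3, 8)
obs 4: x=1 → posterior Beta(14/3, 8)
obs 5: x=0 → posterior Beta(14/3, 9)
obs 6: x=0 → posterior Beta(14/3, 10)
obs 7: x=1 → posterior Beta(17/3, 10)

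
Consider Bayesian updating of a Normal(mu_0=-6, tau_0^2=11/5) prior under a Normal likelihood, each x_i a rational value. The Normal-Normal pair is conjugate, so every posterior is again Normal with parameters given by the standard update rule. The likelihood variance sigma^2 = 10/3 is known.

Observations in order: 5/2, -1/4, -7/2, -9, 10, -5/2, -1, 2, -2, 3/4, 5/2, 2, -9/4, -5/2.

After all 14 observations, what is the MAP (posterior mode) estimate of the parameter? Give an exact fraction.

-1629/2048

obs 1: x=5/2 → posterior Normal(-435/166, 110/83)
obs 2: x=-1/4 → posterior Normal(-903/464, 55/58)
obs 3: x=-7/2 → posterior Normal(-1365/596, 110/149)
obs 4: x=-9 → posterior Normal(-2553/728, 55/91)
obs 5: x=10 → posterior Normal(-1233/860, 22/43)
obs 6: x=-5/2 → posterior Normal(-1563/992, 55/124)
obs 7: x=-1 → posterior Normal(-1695/1124, 110/281)
obs 8: x=2 → posterior Normal(-1431/1256, 55/157)
obs 9: x=-2 → posterior Normal(-1695/1388, 110/347)
obs 10: x=3/4 → posterior Normal(-21/20, 11/38)
obs 11: x=5/2 → posterior Normal(-633/826, 110/413)
obs 12: x=2 → posterior Normal(-501/892, 55/223)
obs 13: x=-9/4 → posterior Normal(-1299/1916, 110/479)
obs 14: x=-5/2 → posterior Normal(-1629/2048, 55/256)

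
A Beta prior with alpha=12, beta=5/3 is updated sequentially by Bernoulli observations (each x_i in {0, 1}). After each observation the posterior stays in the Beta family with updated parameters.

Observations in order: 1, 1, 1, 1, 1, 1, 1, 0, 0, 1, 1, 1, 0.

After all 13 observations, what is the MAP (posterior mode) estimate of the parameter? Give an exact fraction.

obs 1: x=1 → posterior Beta(13, 5/3)
obs 2: x=1 → posterior Beta(14, 5/3)
obs 3: x=1 → posterior Beta(15, 5/3)
obs 4: x=1 → posterior Beta(16, 5/3)
obs 5: x=1 → posterior Beta(17, 5/3)
obs 6: x=1 → posterior Beta(18, 5/3)
obs 7: x=1 → posterior Beta(19, 5/3)
obs 8: x=0 → posterior Beta(19, 8/3)
obs 9: x=0 → posterior Beta(19, 11/3)
obs 10: x=1 → posterior Beta(20, 11/3)
obs 11: x=1 → posterior Beta(21, 11/3)
obs 12: x=1 → posterior Beta(22, 11/3)
obs 13: x=0 → posterior Beta(22, 14/3)

63/74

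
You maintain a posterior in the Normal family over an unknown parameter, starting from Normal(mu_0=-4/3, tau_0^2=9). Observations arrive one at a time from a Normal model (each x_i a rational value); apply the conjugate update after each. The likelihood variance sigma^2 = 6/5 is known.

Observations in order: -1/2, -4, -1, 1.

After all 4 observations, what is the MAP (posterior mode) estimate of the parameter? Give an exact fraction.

obs 1: x=-1/2 → posterior Normal(-61/102, 18/17)
obs 2: x=-4 → posterior Normal(-421/192, 9/16)
obs 3: x=-1 → posterior Normal(-511/282, 18/47)
obs 4: x=1 → posterior Normal(-421/372, 9/31)

-421/372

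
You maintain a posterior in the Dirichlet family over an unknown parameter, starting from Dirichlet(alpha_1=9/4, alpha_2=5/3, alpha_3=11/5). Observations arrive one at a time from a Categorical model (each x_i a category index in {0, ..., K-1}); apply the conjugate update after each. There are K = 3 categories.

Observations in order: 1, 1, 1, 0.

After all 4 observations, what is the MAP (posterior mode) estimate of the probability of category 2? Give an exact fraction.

72/427

obs 1: x=1 → posterior Dirichlet(9/4, 8/3, 11/5)
obs 2: x=1 → posterior Dirichlet(9/4, 11/3, 11/5)
obs 3: x=1 → posterior Dirichlet(9/4, 14/3, 11/5)
obs 4: x=0 → posterior Dirichlet(13/4, 14/3, 11/5)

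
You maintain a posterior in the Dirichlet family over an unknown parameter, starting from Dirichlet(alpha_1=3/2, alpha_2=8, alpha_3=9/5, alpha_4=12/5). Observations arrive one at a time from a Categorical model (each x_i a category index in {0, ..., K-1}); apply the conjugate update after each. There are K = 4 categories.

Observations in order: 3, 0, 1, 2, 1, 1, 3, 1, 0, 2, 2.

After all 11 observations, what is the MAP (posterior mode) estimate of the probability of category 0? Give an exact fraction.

25/207

obs 1: x=3 → posterior Dirichlet(3/2, 8, 9/5, 17/5)
obs 2: x=0 → posterior Dirichlet(5/2, 8, 9/5, 17/5)
obs 3: x=1 → posterior Dirichlet(5/2, 9, 9/5, 17/5)
obs 4: x=2 → posterior Dirichlet(5/2, 9, 14/5, 17/5)
obs 5: x=1 → posterior Dirichlet(5/2, 10, 14/5, 17/5)
obs 6: x=1 → posterior Dirichlet(5/2, 11, 14/5, 17/5)
obs 7: x=3 → posterior Dirichlet(5/2, 11, 14/5, 22/5)
obs 8: x=1 → posterior Dirichlet(5/2, 12, 14/5, 22/5)
obs 9: x=0 → posterior Dirichlet(7/2, 12, 14/5, 22/5)
obs 10: x=2 → posterior Dirichlet(7/2, 12, 19/5, 22/5)
obs 11: x=2 → posterior Dirichlet(7/2, 12, 24/5, 22/5)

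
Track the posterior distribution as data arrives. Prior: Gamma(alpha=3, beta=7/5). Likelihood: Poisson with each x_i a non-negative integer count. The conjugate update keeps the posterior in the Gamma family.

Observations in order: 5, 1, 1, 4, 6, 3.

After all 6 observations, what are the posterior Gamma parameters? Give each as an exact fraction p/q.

alpha=23, beta=37/5

obs 1: x=5 → posterior Gamma(8, 12/5)
obs 2: x=1 → posterior Gamma(9, 17/5)
obs 3: x=1 → posterior Gamma(10, 22/5)
obs 4: x=4 → posterior Gamma(14, 27/5)
obs 5: x=6 → posterior Gamma(20, 32/5)
obs 6: x=3 → posterior Gamma(23, 37/5)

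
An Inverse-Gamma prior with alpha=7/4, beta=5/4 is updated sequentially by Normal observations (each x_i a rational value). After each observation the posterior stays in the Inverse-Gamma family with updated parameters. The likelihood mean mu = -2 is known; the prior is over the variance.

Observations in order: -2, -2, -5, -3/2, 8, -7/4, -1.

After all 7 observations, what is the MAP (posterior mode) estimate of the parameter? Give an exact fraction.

obs 1: x=-2 → posterior Inverse-Gamma(9/4, 5/4)
obs 2: x=-2 → posterior Inverse-Gamma(11/4, 5/4)
obs 3: x=-5 → posterior Inverse-Gamma(13/4, 23/4)
obs 4: x=-3/2 → posterior Inverse-Gamma(15/4, 47/8)
obs 5: x=8 → posterior Inverse-Gamma(17/4, 447/8)
obs 6: x=-7/4 → posterior Inverse-Gamma(19/4, 1789/32)
obs 7: x=-1 → posterior Inverse-Gamma(21/4, 1805/32)

361/40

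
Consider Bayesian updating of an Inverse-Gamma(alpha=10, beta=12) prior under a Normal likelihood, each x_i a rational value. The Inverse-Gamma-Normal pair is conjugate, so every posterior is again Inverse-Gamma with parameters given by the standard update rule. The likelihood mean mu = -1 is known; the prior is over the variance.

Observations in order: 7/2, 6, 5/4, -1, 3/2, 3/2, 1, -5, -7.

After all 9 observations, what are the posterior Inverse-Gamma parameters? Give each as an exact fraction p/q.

alpha=29/2, beta=2669/32

obs 1: x=7/2 → posterior Inverse-Gamma(21/2, 177/8)
obs 2: x=6 → posterior Inverse-Gamma(11, 373/8)
obs 3: x=5/4 → posterior Inverse-Gamma(23/2, 1573/32)
obs 4: x=-1 → posterior Inverse-Gamma(12, 1573/32)
obs 5: x=3/2 → posterior Inverse-Gamma(25/2, 1673/32)
obs 6: x=3/2 → posterior Inverse-Gamma(13, 1773/32)
obs 7: x=1 → posterior Inverse-Gamma(27/2, 1837/32)
obs 8: x=-5 → posterior Inverse-Gamma(14, 2093/32)
obs 9: x=-7 → posterior Inverse-Gamma(29/2, 2669/32)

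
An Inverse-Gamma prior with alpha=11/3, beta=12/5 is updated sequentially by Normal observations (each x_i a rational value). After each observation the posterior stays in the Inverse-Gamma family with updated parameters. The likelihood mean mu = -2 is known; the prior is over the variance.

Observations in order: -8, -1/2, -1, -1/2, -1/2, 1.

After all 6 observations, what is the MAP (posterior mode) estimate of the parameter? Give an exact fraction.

obs 1: x=-8 → posterior Inverse-Gamma(25/6, 102/5)
obs 2: x=-1/2 → posterior Inverse-Gamma(14/3, 861/40)
obs 3: x=-1 → posterior Inverse-Gamma(31/6, 881/40)
obs 4: x=-1/2 → posterior Inverse-Gamma(17/3, 463/20)
obs 5: x=-1/2 → posterior Inverse-Gamma(37/6, 971/40)
obs 6: x=1 → posterior Inverse-Gamma(20/3, 1151/40)

3453/920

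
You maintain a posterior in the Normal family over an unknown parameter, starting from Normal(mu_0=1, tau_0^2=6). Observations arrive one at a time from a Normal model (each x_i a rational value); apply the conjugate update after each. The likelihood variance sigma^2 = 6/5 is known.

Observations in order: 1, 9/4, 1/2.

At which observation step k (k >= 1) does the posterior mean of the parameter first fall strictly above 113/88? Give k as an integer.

obs 1: x=1 → posterior Normal(1, 1)
obs 2: x=9/4 → posterior Normal(69/44, 6/11)
obs 3: x=1/2 → posterior Normal(79/64, 3/8)

k = 2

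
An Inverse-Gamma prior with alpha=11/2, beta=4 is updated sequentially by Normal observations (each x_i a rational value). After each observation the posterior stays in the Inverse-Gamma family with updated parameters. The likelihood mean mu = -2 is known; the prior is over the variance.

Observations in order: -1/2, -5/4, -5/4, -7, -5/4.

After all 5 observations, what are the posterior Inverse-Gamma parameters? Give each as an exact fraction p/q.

obs 1: x=-1/2 → posterior Inverse-Gamma(6, 41/8)
obs 2: x=-5/4 → posterior Inverse-Gamma(13/2, 173/32)
obs 3: x=-5/4 → posterior Inverse-Gamma(7, 91/16)
obs 4: x=-7 → posterior Inverse-Gamma(15/2, 291/16)
obs 5: x=-5/4 → posterior Inverse-Gamma(8, 591/32)

alpha=8, beta=591/32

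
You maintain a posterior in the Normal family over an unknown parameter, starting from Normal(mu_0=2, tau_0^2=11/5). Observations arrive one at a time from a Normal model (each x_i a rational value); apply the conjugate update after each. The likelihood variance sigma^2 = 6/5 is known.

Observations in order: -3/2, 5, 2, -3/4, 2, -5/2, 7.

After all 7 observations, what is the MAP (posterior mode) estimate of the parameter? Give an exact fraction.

obs 1: x=-3/2 → posterior Normal(-9/34, 66/85)
obs 2: x=5 → posterior Normal(101/56, 33/70)
obs 3: x=2 → posterior Normal(145/78, 22/65)
obs 4: x=-3/4 → posterior Normal(257/200, 33/125)
obs 5: x=2 → posterior Normal(345/244, 66/305)
obs 6: x=-5/2 → posterior Normal(235/288, 11/60)
obs 7: x=7 → posterior Normal(543/332, 66/415)

543/332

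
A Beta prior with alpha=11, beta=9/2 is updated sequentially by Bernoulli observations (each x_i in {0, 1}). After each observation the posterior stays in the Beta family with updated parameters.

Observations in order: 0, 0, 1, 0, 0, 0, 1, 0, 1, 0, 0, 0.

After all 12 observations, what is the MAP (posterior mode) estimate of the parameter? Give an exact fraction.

26/51

obs 1: x=0 → posterior Beta(11, 11/2)
obs 2: x=0 → posterior Beta(11, 13/2)
obs 3: x=1 → posterior Beta(12, 13/2)
obs 4: x=0 → posterior Beta(12, 15/2)
obs 5: x=0 → posterior Beta(12, 17/2)
obs 6: x=0 → posterior Beta(12, 19/2)
obs 7: x=1 → posterior Beta(13, 19/2)
obs 8: x=0 → posterior Beta(13, 21/2)
obs 9: x=1 → posterior Beta(14, 21/2)
obs 10: x=0 → posterior Beta(14, 23/2)
obs 11: x=0 → posterior Beta(14, 25/2)
obs 12: x=0 → posterior Beta(14, 27/2)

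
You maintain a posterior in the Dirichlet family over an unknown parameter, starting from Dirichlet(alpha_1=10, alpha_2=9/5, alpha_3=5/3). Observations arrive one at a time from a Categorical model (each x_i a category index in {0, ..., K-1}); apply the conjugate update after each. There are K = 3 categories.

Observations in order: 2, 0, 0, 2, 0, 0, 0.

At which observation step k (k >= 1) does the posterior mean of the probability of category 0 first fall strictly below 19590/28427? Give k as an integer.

obs 1: x=2 → posterior Dirichlet(10, 9/5, 8/3)
obs 2: x=0 → posterior Dirichlet(11, 9/5, 8/3)
obs 3: x=0 → posterior Dirichlet(12, 9/5, 8/3)
obs 4: x=2 → posterior Dirichlet(12, 9/5, 11/3)
obs 5: x=0 → posterior Dirichlet(13, 9/5, 11/3)
obs 6: x=0 → posterior Dirichlet(14, 9/5, 11/3)
obs 7: x=0 → posterior Dirichlet(15, 9/5, 11/3)

k = 4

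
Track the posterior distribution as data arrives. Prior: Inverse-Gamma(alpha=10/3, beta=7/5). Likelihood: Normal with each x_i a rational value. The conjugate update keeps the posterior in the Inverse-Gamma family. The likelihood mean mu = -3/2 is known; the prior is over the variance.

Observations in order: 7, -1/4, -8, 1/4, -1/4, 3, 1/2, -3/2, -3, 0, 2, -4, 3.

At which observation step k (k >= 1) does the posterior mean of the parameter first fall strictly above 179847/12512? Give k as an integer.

k = 3

obs 1: x=7 → posterior Inverse-Gamma(23/6, 1501/40)
obs 2: x=-1/4 → posterior Inverse-Gamma(13/3, 6129/160)
obs 3: x=-8 → posterior Inverse-Gamma(29/6, 9509/160)
obs 4: x=1/4 → posterior Inverse-Gamma(16/3, 4877/80)
obs 5: x=-1/4 → posterior Inverse-Gamma(35/6, 9879/160)
obs 6: x=3 → posterior Inverse-Gamma(19/3, 11499/160)
obs 7: x=1/2 → posterior Inverse-Gamma(41/6, 11819/160)
obs 8: x=-3/2 → posterior Inverse-Gamma(22/3, 11819/160)
obs 9: x=-3 → posterior Inverse-Gamma(47/6, 11999/160)
obs 10: x=0 → posterior Inverse-Gamma(25/3, 12179/160)
obs 11: x=2 → posterior Inverse-Gamma(53/6, 13159/160)
obs 12: x=-4 → posterior Inverse-Gamma(28/3, 13659/160)
obs 13: x=3 → posterior Inverse-Gamma(59/6, 15279/160)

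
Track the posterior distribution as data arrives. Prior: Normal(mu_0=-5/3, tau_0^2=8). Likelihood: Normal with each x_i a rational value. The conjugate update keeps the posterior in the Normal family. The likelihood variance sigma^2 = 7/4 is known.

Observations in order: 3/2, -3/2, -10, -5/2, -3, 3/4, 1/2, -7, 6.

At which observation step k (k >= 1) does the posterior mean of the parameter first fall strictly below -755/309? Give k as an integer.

obs 1: x=3/2 → posterior Normal(109/117, 56/39)
obs 2: x=-3/2 → posterior Normal(-35/213, 56/71)
obs 3: x=-10 → posterior Normal(-995/309, 56/103)
obs 4: x=-5/2 → posterior Normal(-247/81, 56/135)
obs 5: x=-3 → posterior Normal(-1523/501, 56/167)
obs 6: x=3/4 → posterior Normal(-1451/597, 56/199)
obs 7: x=1/2 → posterior Normal(-1403/693, 8/33)
obs 8: x=-7 → posterior Normal(-2075/789, 56/263)
obs 9: x=6 → posterior Normal(-1499/885, 56/295)

k = 3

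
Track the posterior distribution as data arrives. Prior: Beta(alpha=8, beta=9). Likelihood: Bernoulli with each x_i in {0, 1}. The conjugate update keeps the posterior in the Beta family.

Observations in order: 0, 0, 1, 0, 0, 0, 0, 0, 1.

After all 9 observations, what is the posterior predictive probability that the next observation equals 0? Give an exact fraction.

obs 1: x=0 → posterior Beta(8, 10)
obs 2: x=0 → posterior Beta(8, 11)
obs 3: x=1 → posterior Beta(9, 11)
obs 4: x=0 → posterior Beta(9, 12)
obs 5: x=0 → posterior Beta(9, 13)
obs 6: x=0 → posterior Beta(9, 14)
obs 7: x=0 → posterior Beta(9, 15)
obs 8: x=0 → posterior Beta(9, 16)
obs 9: x=1 → posterior Beta(10, 16)

8/13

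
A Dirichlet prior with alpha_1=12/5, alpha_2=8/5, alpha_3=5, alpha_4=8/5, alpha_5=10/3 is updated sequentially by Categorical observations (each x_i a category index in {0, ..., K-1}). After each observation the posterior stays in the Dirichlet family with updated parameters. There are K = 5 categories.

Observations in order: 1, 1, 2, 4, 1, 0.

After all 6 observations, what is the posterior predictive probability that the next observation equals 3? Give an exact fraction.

obs 1: x=1 → posterior Dirichlet(12/5, 13/5, 5, 8/5, 10/3)
obs 2: x=1 → posterior Dirichlet(12/5, 18/5, 5, 8/5, 10/3)
obs 3: x=2 → posterior Dirichlet(12/5, 18/5, 6, 8/5, 10/3)
obs 4: x=4 → posterior Dirichlet(12/5, 18/5, 6, 8/5, 13/3)
obs 5: x=1 → posterior Dirichlet(12/5, 23/5, 6, 8/5, 13/3)
obs 6: x=0 → posterior Dirichlet(17/5, 23/5, 6, 8/5, 13/3)

24/299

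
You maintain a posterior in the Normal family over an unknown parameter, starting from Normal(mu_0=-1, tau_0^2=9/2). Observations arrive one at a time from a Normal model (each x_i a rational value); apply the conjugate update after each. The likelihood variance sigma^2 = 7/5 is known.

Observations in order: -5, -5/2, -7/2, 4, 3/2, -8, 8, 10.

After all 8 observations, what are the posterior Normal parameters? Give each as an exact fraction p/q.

mu_0=377/748, tau_0^2=63/374

obs 1: x=-5 → posterior Normal(-239/59, 63/59)
obs 2: x=-5/2 → posterior Normal(-703/208, 63/104)
obs 3: x=-7/2 → posterior Normal(-509/149, 63/149)
obs 4: x=4 → posterior Normal(-329/194, 63/194)
obs 5: x=3/2 → posterior Normal(-523/478, 63/239)
obs 6: x=-8 → posterior Normal(-1243/568, 63/284)
obs 7: x=8 → posterior Normal(-523/658, 9/47)
obs 8: x=10 → posterior Normal(377/748, 63/374)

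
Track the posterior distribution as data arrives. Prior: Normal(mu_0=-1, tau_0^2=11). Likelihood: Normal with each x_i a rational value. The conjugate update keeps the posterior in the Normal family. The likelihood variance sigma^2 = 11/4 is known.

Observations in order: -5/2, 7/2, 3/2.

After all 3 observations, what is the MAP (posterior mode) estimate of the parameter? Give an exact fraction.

obs 1: x=-5/2 → posterior Normal(-11/5, 11/5)
obs 2: x=7/2 → posterior Normal(1/3, 11/9)
obs 3: x=3/2 → posterior Normal(9/13, 11/13)

9/13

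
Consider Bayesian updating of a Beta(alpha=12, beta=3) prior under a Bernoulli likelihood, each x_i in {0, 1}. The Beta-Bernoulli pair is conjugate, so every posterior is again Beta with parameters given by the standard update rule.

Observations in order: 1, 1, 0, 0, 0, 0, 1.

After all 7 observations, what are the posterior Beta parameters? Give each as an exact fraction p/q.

alpha=15, beta=7

obs 1: x=1 → posterior Beta(13, 3)
obs 2: x=1 → posterior Beta(14, 3)
obs 3: x=0 → posterior Beta(14, 4)
obs 4: x=0 → posterior Beta(14, 5)
obs 5: x=0 → posterior Beta(14, 6)
obs 6: x=0 → posterior Beta(14, 7)
obs 7: x=1 → posterior Beta(15, 7)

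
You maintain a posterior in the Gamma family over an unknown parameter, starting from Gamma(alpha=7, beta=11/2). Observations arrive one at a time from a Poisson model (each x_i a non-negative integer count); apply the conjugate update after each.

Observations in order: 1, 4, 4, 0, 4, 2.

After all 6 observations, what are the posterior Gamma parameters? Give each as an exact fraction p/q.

alpha=22, beta=23/2

obs 1: x=1 → posterior Gamma(8, 13/2)
obs 2: x=4 → posterior Gamma(12, 15/2)
obs 3: x=4 → posterior Gamma(16, 17/2)
obs 4: x=0 → posterior Gamma(16, 19/2)
obs 5: x=4 → posterior Gamma(20, 21/2)
obs 6: x=2 → posterior Gamma(22, 23/2)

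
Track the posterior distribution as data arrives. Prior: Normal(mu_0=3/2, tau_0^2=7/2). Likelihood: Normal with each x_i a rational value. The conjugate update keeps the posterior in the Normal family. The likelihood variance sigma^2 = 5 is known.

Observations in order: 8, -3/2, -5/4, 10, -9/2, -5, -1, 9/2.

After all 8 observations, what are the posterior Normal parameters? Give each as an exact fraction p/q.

obs 1: x=8 → posterior Normal(71/17, 35/17)
obs 2: x=-3/2 → posterior Normal(121/48, 35/24)
obs 3: x=-5/4 → posterior Normal(207/124, 35/31)
obs 4: x=10 → posterior Normal(487/152, 35/38)
obs 5: x=-9/2 → posterior Normal(361/180, 7/9)
obs 6: x=-5 → posterior Normal(17/16, 35/52)
obs 7: x=-1 → posterior Normal(193/236, 35/59)
obs 8: x=9/2 → posterior Normal(29/24, 35/66)

mu_0=29/24, tau_0^2=35/66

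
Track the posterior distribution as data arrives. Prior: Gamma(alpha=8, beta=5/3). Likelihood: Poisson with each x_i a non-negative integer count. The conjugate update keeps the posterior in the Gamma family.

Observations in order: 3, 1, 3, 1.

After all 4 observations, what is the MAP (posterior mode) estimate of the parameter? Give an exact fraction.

45/17

obs 1: x=3 → posterior Gamma(11, 8/3)
obs 2: x=1 → posterior Gamma(12, 11/3)
obs 3: x=3 → posterior Gamma(15, 14/3)
obs 4: x=1 → posterior Gamma(16, 17/3)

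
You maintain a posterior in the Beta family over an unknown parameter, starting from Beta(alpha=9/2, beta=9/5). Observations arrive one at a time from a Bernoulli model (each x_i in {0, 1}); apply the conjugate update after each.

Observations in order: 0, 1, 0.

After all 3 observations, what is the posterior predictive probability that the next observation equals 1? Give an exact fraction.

55/93

obs 1: x=0 → posterior Beta(9/2, 14/5)
obs 2: x=1 → posterior Beta(11/2, 14/5)
obs 3: x=0 → posterior Beta(11/2, 19/5)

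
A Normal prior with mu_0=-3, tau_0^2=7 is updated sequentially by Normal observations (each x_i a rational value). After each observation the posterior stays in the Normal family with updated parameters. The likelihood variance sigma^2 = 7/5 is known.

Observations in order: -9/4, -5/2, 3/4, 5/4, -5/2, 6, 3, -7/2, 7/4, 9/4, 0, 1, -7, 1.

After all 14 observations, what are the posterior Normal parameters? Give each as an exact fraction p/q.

mu_0=-27/284, tau_0^2=7/71

obs 1: x=-9/4 → posterior Normal(-19/8, 7/6)
obs 2: x=-5/2 → posterior Normal(-107/44, 7/11)
obs 3: x=3/4 → posterior Normal(-23/16, 7/16)
obs 4: x=5/4 → posterior Normal(-67/84, 1/3)
obs 5: x=-5/2 → posterior Normal(-9/8, 7/26)
obs 6: x=6 → posterior Normal(3/124, 7/31)
obs 7: x=3 → posterior Normal(7/16, 7/36)
obs 8: x=-7/2 → posterior Normal(-7/164, 7/41)
obs 9: x=7/4 → posterior Normal(7/46, 7/46)
obs 10: x=9/4 → posterior Normal(73/204, 7/51)
obs 11: x=0 → posterior Normal(73/224, 1/8)
obs 12: x=1 → posterior Normal(93/244, 7/61)
obs 13: x=-7 → posterior Normal(-47/264, 7/66)
obs 14: x=1 → posterior Normal(-27/284, 7/71)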